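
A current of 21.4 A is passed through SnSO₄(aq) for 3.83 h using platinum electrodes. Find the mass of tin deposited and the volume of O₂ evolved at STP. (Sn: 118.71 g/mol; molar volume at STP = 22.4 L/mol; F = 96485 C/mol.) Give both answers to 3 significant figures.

Q = 21.4 × 13788 = 2.951×10^5 C; n(e⁻) = 2.951×10^5 / 96485 = 3.059 mol
Cathode: Sn²⁺ + 2e⁻ → Sn → n(Sn) = 3.059/2 = 1.530 mol → 182 g
Anode: 2H₂O → O₂ + 4H⁺ + 4e⁻ → n(O₂) = 3.059/4 = 0.7648 mol → 17.1 L

182 g Sn; 17.1 L O₂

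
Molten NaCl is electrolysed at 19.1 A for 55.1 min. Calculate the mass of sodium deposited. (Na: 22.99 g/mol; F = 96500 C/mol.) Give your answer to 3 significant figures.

15.0 g

Q = 19.1 A × 3306 s = 63140 C
n(e⁻) = Q/F = 63140/96500 = 0.6543 mol
Na⁺ + e⁻ → Na, so n(Na) = 0.6543 mol
m = 0.6543 × 22.99 = 15.0 g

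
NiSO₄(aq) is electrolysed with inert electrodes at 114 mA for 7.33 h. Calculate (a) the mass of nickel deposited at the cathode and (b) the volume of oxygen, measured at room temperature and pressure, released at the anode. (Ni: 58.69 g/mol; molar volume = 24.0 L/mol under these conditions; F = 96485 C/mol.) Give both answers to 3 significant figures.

Q = 0.114 × 26388 = 3008 C; n(e⁻) = 3008 / 96485 = 0.03118 mol
Cathode: Ni²⁺ + 2e⁻ → Ni → n(Ni) = 0.03118/2 = 0.01559 mol → 0.915 g
Anode: 2H₂O → O₂ + 4H⁺ + 4e⁻ → n(O₂) = 0.03118/4 = 0.007795 mol → 0.187 L

0.915 g Ni; 0.187 L O₂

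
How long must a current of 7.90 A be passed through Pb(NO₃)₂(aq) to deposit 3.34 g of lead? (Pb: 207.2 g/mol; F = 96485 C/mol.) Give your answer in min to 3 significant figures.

n(Pb) = 3.34 / 207.2 = 0.01612 mol
Pb²⁺ + 2e⁻ → Pb, so n(e⁻) = 2 × 0.01612 = 0.03224 mol
Q = 0.03224 × 96485 = 3111 C
t = Q / I = 3111 / 7.90 = 393.8 s = 6.56 min

6.56 min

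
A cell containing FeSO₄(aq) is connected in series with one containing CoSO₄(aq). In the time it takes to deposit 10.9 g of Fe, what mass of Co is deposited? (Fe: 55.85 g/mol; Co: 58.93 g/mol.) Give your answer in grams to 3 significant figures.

11.5 g

n(Fe) = 10.9 / 55.85 = 0.1952 mol
Fe²⁺ + 2e⁻ → Fe, so n(e⁻) = 2 × 0.1952 = 0.3904 mol
Since the cells are in series, n(e⁻) in the Co cell is also 0.3904 mol.
Co²⁺ + 2e⁻ → Co, so n(Co) = 0.3904 / 2 = 0.1952 mol
m(Co) = 0.1952 × 58.93 = 11.5 g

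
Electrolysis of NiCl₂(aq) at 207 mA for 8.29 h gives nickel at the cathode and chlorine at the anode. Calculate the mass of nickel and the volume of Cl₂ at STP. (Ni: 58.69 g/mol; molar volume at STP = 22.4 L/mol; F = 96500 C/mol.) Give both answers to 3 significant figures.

1.88 g Ni; 0.717 L Cl₂

Q = 0.207 × 29844 = 6178 C; n(e⁻) = 6178 / 96500 = 0.06402 mol
Cathode: Ni²⁺ + 2e⁻ → Ni → n(Ni) = 0.06402/2 = 0.03201 mol → 1.88 g
Anode: 2Cl⁻ → Cl₂ + 2e⁻ → n(Cl₂) = 0.06402/2 = 0.03201 mol → 0.717 L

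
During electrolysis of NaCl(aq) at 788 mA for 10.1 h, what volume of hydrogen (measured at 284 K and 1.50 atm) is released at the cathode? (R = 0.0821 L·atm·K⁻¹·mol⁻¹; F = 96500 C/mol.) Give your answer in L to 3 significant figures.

2.31 L

Q = 0.788 A × 36360 s = 28650 C
Moles of electrons = 28650 / 96500 = 0.2969 mol
2H⁺ + 2e⁻ → H₂, so n(H₂) = 0.2969 / 2 = 0.1485 mol
V = nRT/P = 0.1485 × 0.0821 × 284 / 1.50 = 2.308 L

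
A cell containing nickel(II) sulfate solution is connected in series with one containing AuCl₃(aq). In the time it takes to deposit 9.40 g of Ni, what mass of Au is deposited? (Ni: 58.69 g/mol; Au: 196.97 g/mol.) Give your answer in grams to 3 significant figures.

n(Ni) = 9.40 / 58.69 = 0.1602 mol
Ni²⁺ + 2e⁻ → Ni, so n(e⁻) = 2 × 0.1602 = 0.3204 mol
The cells are in series, so the same charge (and hence the same n(e⁻) = 0.3204 mol) passes through both.
Au³⁺ + 3e⁻ → Au, so n(Au) = 0.3204 / 3 = 0.1068 mol
m(Au) = 0.1068 × 196.97 = 21.0 g

21.0 g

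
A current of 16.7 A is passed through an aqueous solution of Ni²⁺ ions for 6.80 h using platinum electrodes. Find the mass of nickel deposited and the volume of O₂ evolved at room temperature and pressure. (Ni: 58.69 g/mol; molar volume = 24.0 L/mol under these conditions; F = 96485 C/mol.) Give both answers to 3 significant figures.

124 g Ni; 25.4 L O₂

Q = 16.7 × 24480 = 4.088×10^5 C; n(e⁻) = 4.088×10^5 / 96485 = 4.237 mol
Cathode: Ni²⁺ + 2e⁻ → Ni → n(Ni) = 4.237/2 = 2.119 mol → 124 g
Anode: 2H₂O → O₂ + 4H⁺ + 4e⁻ → n(O₂) = 4.237/4 = 1.059 mol → 25.4 L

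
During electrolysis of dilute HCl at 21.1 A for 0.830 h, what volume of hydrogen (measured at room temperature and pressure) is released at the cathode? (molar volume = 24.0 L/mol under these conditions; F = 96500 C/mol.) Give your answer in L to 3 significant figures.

Q = 21.1 A × 2988 s = 63050 C
n(e⁻) = 63050 / 96500 = 0.6534 mol
2H⁺ + 2e⁻ → H₂, so n(H₂) = 0.6534 / 2 = 0.3267 mol
V = 0.3267 × 24.0 = 7.841 L

7.84 L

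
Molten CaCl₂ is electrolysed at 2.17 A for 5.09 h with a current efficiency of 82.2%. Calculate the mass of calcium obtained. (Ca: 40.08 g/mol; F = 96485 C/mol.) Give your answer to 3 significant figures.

Q = 2.17 × 18324 = 39760 C
n(e⁻) = 39760 / 96485 = 0.4121 mol
Ca²⁺ + 2e⁻ → Ca, so theoretical m(Ca) = 0.2061 × 40.08 = 8.260 g
Actual mass = 82.2% × 8.260 = 6.79 g

6.79 g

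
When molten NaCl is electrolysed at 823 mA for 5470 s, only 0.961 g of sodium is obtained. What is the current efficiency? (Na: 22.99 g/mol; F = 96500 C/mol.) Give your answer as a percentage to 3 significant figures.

Q = 0.823 × 5470 = 4502 C
n(e⁻) = 4502 / 96500 = 0.04665 mol
Na⁺ + e⁻ → Na, so theoretical n(Na) = 0.04665 mol → 1.072 g
Efficiency = 0.961 / 1.072 = 0.8965 = 89.6%

89.6%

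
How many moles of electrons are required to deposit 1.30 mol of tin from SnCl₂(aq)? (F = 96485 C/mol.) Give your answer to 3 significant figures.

2.60 mol

Sn²⁺ + 2e⁻ → Sn, so n(e⁻) = 2 × 1.30 = 2.600 mol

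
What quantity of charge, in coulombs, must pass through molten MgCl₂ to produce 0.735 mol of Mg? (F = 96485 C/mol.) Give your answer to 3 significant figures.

Mg²⁺ + 2e⁻ → Mg, so n(e⁻) = 2 × 0.735 = 1.470 mol
Q = 1.470 × 96485 = 1.418×10^5 C

1.42×10^5 C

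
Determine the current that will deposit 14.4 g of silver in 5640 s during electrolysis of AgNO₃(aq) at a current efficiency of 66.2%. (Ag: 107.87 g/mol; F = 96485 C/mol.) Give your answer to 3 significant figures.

n(Ag) = 14.4 / 107.87 = 0.1335 mol
Ag⁺ + e⁻ → Ag, so n(e⁻) = 0.1335 mol
Q = 0.1335 × 96485 / 0.662 = 19460 C
I = Q / t = 19460 / 5640 s = 3.45 A

3.45 A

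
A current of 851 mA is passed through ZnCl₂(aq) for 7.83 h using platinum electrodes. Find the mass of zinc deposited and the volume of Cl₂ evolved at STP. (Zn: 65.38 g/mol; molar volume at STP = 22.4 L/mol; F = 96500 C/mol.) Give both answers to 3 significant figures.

Q = 0.851 × 28188 = 23990 C; n(e⁻) = 23990 / 96500 = 0.2486 mol
Cathode: Zn²⁺ + 2e⁻ → Zn → n(Zn) = 0.2486/2 = 0.1243 mol → 8.13 g
Anode: 2Cl⁻ → Cl₂ + 2e⁻ → n(Cl₂) = 0.2486/2 = 0.1243 mol → 2.78 L

8.13 g Zn; 2.78 L Cl₂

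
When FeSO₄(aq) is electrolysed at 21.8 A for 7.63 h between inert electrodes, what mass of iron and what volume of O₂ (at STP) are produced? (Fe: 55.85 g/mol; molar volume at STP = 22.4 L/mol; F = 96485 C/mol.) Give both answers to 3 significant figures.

173 g Fe; 34.8 L O₂

Q = 21.8 × 27468 = 5.988×10^5 C; n(e⁻) = 5.988×10^5 / 96485 = 6.206 mol
Cathode: Fe²⁺ + 2e⁻ → Fe → n(Fe) = 6.206/2 = 3.103 mol → 173 g
Anode: 2H₂O → O₂ + 4H⁺ + 4e⁻ → n(O₂) = 6.206/4 = 1.552 mol → 34.8 L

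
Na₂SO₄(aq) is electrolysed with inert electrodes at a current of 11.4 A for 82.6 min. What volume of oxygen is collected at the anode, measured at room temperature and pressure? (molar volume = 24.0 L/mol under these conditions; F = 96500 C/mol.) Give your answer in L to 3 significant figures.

Charge passed = 11.4 × 4956 = 56500 C
n(e⁻) = 56500 / 96500 = 0.5855 mol
2H₂O → O₂ + 4H⁺ + 4e⁻, so n(O₂) = 0.5855 / 4 = 0.1464 mol
V = 0.1464 × 24.0 = 3.514 L

3.51 L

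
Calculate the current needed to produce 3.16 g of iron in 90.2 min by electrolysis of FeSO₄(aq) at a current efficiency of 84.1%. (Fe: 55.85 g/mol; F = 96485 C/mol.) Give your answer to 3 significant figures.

2.40 A

n(Fe) = 3.16 / 55.85 = 0.05658 mol
Fe²⁺ + 2e⁻ → Fe, so n(e⁻) = 2 × 0.05658 = 0.1132 mol
Q = 0.1132 × 96485 / 0.841 = 12990 C
I = Q / t = 12990 / 5412 s = 2.40 A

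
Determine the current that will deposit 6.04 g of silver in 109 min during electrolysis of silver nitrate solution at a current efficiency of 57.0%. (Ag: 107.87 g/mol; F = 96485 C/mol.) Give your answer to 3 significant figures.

1.45 A

n(Ag) = 6.04 / 107.87 = 0.05599 mol
Ag⁺ + e⁻ → Ag, so n(e⁻) = 0.05599 mol
Q = 0.05599 × 96485 / 0.570 = 9478 C
I = Q / t = 9478 / 6540 s = 1.45 A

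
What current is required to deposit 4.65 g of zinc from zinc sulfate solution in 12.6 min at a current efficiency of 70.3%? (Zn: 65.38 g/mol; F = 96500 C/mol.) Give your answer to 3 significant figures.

n(Zn) = 4.65 / 65.38 = 0.07112 mol
Zn²⁺ + 2e⁻ → Zn, so n(e⁻) = 2 × 0.07112 = 0.1422 mol
Q = 0.1422 × 96500 / 0.703 = 19520 C
I = Q / t = 19520 / 756 s = 25.8 A

25.8 A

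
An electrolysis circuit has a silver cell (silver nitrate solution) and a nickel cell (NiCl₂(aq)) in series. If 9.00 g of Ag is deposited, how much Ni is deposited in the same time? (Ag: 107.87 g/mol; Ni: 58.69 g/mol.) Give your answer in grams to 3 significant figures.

2.45 g

n(Ag) = 9.00 / 107.87 = 0.08343 mol
Ag⁺ + e⁻ → Ag, so n(e⁻) = 0.08343 mol
In series, the same 0.08343 mol of electrons flows through the second cell.
Ni²⁺ + 2e⁻ → Ni, so n(Ni) = 0.08343 / 2 = 0.04172 mol
m(Ni) = 0.04172 × 58.69 = 2.45 g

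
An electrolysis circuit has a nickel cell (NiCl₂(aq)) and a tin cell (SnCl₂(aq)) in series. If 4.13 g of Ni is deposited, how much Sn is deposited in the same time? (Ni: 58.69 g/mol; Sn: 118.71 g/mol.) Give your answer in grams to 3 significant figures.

8.35 g

n(Ni) = 4.13 / 58.69 = 0.07037 mol
Ni²⁺ + 2e⁻ → Ni, so n(e⁻) = 2 × 0.07037 = 0.1407 mol
Since the cells are in series, n(e⁻) in the Sn cell is also 0.1407 mol.
Sn²⁺ + 2e⁻ → Sn, so n(Sn) = 0.1407 / 2 = 0.07035 mol
m(Sn) = 0.07035 × 118.71 = 8.35 g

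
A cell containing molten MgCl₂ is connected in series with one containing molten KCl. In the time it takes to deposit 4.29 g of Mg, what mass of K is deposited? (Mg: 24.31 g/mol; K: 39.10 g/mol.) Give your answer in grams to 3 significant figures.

13.8 g

n(Mg) = 4.29 / 24.31 = 0.1765 mol
Mg²⁺ + 2e⁻ → Mg, so n(e⁻) = 2 × 0.1765 = 0.3530 mol
In series, the same 0.3530 mol of electrons flows through the second cell.
K⁺ + e⁻ → K, so n(K) = 0.3530 mol
m(K) = 0.3530 × 39.10 = 13.8 g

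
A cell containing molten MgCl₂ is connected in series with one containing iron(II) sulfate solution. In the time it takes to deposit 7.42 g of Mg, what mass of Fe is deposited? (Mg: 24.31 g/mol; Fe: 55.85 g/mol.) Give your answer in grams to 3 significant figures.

17.0 g

n(Mg) = 7.42 / 24.31 = 0.3052 mol
Mg²⁺ + 2e⁻ → Mg, so n(e⁻) = 2 × 0.3052 = 0.6104 mol
Same current for the same time ⇒ same n(e⁻) = 0.6104 mol in both cells.
Fe²⁺ + 2e⁻ → Fe, so n(Fe) = 0.6104 / 2 = 0.3052 mol
m(Fe) = 0.3052 × 55.85 = 17.0 g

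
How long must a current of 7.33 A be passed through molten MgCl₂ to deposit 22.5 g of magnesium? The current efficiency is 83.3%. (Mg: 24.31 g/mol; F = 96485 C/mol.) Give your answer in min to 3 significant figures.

488 min

n(Mg) = 22.5 / 24.31 = 0.9255 mol
Mg²⁺ + 2e⁻ → Mg, so n(e⁻) = 2 × 0.9255 = 1.851 mol
Q = 1.851 × 96485 / 0.833 = 2.144×10^5 C
t = Q / I = 2.144×10^5 / 7.33 = 29250 s = 488 min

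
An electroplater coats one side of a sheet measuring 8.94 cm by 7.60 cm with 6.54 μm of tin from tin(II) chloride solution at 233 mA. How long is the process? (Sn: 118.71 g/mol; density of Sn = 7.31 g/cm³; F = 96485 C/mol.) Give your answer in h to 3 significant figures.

0.629 h

Plated area = 8.94 × 7.60 = 67.94 cm²
Volume = 67.94 × 6.54×10⁻⁴ cm = 0.04443 cm³
m(Sn) = 0.04443 × 7.31 = 0.3248 g
n(Sn) = 0.3248 / 118.71 = 0.002736 mol; n(e⁻) = 2 × 0.002736 = 0.005472 mol
Q = 0.005472 × 96485 = 528.0 C
t = 528.0 / 0.233 = 2266 s = 0.629 h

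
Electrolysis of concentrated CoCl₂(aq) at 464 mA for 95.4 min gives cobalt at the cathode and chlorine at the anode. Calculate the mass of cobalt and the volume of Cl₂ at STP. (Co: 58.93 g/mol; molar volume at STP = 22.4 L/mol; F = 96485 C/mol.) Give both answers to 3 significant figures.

Q = 0.464 × 5724 = 2656 C; n(e⁻) = 2656 / 96485 = 0.02753 mol
Cathode: Co²⁺ + 2e⁻ → Co → n(Co) = 0.02753/2 = 0.01377 mol → 0.811 g
Anode: 2Cl⁻ → Cl₂ + 2e⁻ → n(Cl₂) = 0.02753/2 = 0.01377 mol → 0.308 L

0.811 g Co; 0.308 L Cl₂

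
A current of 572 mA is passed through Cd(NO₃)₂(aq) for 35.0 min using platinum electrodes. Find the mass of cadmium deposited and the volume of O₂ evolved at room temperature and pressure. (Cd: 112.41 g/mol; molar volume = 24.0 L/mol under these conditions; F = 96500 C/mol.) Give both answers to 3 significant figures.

Q = 0.572 × 2100 = 1201 C; n(e⁻) = 1201 / 96500 = 0.01245 mol
Cathode: Cd²⁺ + 2e⁻ → Cd → n(Cd) = 0.01245/2 = 0.006225 mol → 0.700 g
Anode: 2H₂O → O₂ + 4H⁺ + 4e⁻ → n(O₂) = 0.01245/4 = 0.003113 mol → 0.0747 L

0.700 g Cd; 0.0747 L O₂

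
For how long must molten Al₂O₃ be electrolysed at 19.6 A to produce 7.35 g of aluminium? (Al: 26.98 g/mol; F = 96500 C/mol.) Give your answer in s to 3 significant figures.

n(Al) = 7.35 / 26.98 = 0.2724 mol
Al³⁺ + 3e⁻ → Al, so n(e⁻) = 3 × 0.2724 = 0.8172 mol
Q = 0.8172 × 96500 = 78860 C
t = Q / I = 78860 / 19.6 = 4023 s

4020 s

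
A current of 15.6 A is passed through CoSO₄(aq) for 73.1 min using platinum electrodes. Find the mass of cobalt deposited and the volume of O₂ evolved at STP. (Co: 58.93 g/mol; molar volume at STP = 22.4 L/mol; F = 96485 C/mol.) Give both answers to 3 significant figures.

Q = 15.6 × 4386 = 68420 C; n(e⁻) = 68420 / 96485 = 0.7091 mol
Cathode: Co²⁺ + 2e⁻ → Co → n(Co) = 0.7091/2 = 0.3546 mol → 20.9 g
Anode: 2H₂O → O₂ + 4H⁺ + 4e⁻ → n(O₂) = 0.7091/4 = 0.1773 mol → 3.97 L

20.9 g Co; 3.97 L O₂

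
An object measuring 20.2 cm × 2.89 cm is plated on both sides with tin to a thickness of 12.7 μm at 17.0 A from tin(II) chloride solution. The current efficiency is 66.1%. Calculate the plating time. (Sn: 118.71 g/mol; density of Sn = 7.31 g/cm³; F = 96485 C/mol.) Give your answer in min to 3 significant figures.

Plated area = 2 × 20.2 × 2.89 = 116.8 cm²
Volume = 116.8 × 12.7×10⁻⁴ cm = 0.1483 cm³
m(Sn) = 0.1483 × 7.31 = 1.084 g
n(Sn) = 1.084 / 118.71 = 0.009131 mol; n(e⁻) = 2 × 0.009131 = 0.01826 mol
Q = 0.01826 × 96485 / 0.661 = 2665 C
t = 2665 / 17.0 = 156.8 s = 2.61 min

2.61 min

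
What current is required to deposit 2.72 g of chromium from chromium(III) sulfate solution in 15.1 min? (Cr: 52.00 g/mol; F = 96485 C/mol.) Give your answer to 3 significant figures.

16.7 A

n(Cr) = 2.72 / 52.00 = 0.05231 mol
Cr³⁺ + 3e⁻ → Cr, so n(e⁻) = 3 × 0.05231 = 0.1569 mol
Q = 0.1569 × 96485 = 15140 C
I = Q / t = 15140 / 906 s = 16.7 A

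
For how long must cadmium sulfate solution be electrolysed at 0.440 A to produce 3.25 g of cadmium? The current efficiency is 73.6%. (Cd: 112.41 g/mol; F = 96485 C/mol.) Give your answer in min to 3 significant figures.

287 min

n(Cd) = 3.25 / 112.41 = 0.02891 mol
Cd²⁺ + 2e⁻ → Cd, so n(e⁻) = 2 × 0.02891 = 0.05782 mol
Q = 0.05782 × 96485 / 0.736 = 7580 C
t = Q / I = 7580 / 0.440 = 17230 s = 287 min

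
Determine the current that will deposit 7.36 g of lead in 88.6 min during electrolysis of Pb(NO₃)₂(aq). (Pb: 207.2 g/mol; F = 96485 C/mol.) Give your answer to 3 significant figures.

1.29 A

n(Pb) = 7.36 / 207.2 = 0.03552 mol
Pb²⁺ + 2e⁻ → Pb, so n(e⁻) = 2 × 0.03552 = 0.07104 mol
Q = 0.07104 × 96485 = 6854 C
I = Q / t = 6854 / 5316 s = 1.29 A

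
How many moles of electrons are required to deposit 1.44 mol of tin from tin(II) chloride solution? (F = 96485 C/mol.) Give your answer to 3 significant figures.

2.88 mol

Sn²⁺ + 2e⁻ → Sn, so n(e⁻) = 2 × 1.44 = 2.880 mol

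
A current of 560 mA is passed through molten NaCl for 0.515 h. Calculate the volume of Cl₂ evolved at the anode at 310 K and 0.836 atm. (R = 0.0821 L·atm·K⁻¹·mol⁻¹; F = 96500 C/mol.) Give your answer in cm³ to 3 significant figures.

Q = 0.560 A × 1854 s = 1038 C
Moles of electrons = 1038 / 96500 = 0.01076 mol
2Cl⁻ → Cl₂ + 2e⁻, so n(Cl₂) = 0.01076 / 2 = 0.005380 mol
V = nRT/P = 0.005380 × 0.0821 × 310 / 0.836 = 0.1638 L
= 164 cm³

164 cm³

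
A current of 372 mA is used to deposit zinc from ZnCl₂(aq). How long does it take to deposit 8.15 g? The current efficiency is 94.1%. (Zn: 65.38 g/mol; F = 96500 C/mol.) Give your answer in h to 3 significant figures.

n(Zn) = 8.15 / 65.38 = 0.1247 mol
Zn²⁺ + 2e⁻ → Zn, so n(e⁻) = 2 × 0.1247 = 0.2494 mol
Q = 0.2494 × 96500 / 0.941 = 25580 C
t = Q / I = 25580 / 0.372 = 68760 s = 19.1 h

19.1 h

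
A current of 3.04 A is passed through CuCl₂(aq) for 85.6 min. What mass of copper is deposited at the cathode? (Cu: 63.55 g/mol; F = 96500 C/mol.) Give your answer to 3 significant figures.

Q = 3.04 A × 5136 s = 15610 C
n(e⁻) = Q/F = 15610/96500 = 0.1618 mol
Cu²⁺ + 2e⁻ → Cu, so n(Cu) = 0.1618 / 2 = 0.08090 mol
m = 0.08090 × 63.55 = 5.14 g

5.14 g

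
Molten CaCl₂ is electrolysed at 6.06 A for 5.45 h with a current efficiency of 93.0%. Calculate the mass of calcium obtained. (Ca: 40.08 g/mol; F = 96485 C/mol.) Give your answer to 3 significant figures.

Q = 6.06 × 19620 = 1.189×10^5 C
n(e⁻) = 1.189×10^5 / 96485 = 1.232 mol
Ca²⁺ + 2e⁻ → Ca, so theoretical m(Ca) = 0.6160 × 40.08 = 24.69 g
Actual mass = 93.0% × 24.69 = 23.0 g

23.0 g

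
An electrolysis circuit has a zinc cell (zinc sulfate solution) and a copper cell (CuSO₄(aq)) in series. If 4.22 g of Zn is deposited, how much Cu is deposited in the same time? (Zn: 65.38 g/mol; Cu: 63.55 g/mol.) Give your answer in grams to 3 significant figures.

4.10 g

n(Zn) = 4.22 / 65.38 = 0.06455 mol
Zn²⁺ + 2e⁻ → Zn, so n(e⁻) = 2 × 0.06455 = 0.1291 mol
Since the cells are in series, n(e⁻) in the Cu cell is also 0.1291 mol.
Cu²⁺ + 2e⁻ → Cu, so n(Cu) = 0.1291 / 2 = 0.06455 mol
m(Cu) = 0.06455 × 63.55 = 4.10 g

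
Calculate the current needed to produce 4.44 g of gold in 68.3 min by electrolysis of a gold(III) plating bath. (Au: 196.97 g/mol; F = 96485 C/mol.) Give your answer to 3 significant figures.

n(Au) = 4.44 / 196.97 = 0.02254 mol
Au³⁺ + 3e⁻ → Au, so n(e⁻) = 3 × 0.02254 = 0.06762 mol
Q = 0.06762 × 96485 = 6524 C
I = Q / t = 6524 / 4098 s = 1.59 A

1.59 A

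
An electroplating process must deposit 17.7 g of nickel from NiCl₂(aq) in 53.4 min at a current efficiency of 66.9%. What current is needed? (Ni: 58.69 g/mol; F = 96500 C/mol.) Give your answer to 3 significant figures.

n(Ni) = 17.7 / 58.69 = 0.3016 mol
Ni²⁺ + 2e⁻ → Ni, so n(e⁻) = 2 × 0.3016 = 0.6032 mol
Q = 0.6032 × 96500 / 0.669 = 87010 C
I = Q / t = 87010 / 3204 s = 27.2 A

27.2 A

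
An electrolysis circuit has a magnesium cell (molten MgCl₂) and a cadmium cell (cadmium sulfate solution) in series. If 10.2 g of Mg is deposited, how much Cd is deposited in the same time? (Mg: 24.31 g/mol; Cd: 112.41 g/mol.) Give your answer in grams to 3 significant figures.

47.2 g

n(Mg) = 10.2 / 24.31 = 0.4196 mol
Mg²⁺ + 2e⁻ → Mg, so n(e⁻) = 2 × 0.4196 = 0.8392 mol
The cells are in series, so the same charge (and hence the same n(e⁻) = 0.8392 mol) passes through both.
Cd²⁺ + 2e⁻ → Cd, so n(Cd) = 0.8392 / 2 = 0.4196 mol
m(Cd) = 0.4196 × 112.41 = 47.2 g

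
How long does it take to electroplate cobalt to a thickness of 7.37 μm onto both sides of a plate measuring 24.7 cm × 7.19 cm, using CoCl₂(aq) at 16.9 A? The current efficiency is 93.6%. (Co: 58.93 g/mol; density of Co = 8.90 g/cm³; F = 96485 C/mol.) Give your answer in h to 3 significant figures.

Plated area = 2 × 24.7 × 7.19 = 355.2 cm²
Volume = 355.2 × 7.37×10⁻⁴ cm = 0.2618 cm³
m(Co) = 0.2618 × 8.90 = 2.330 g
n(Co) = 2.330 / 58.93 = 0.03954 mol; n(e⁻) = 2 × 0.03954 = 0.07908 mol
Q = 0.07908 × 96485 / 0.936 = 8152 C
t = 8152 / 16.9 = 482.4 s = 0.134 h

0.134 h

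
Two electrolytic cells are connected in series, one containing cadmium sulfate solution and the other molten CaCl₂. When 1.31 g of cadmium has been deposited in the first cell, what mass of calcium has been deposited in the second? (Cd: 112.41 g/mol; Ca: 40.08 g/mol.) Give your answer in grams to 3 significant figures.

n(Cd) = 1.31 / 112.41 = 0.01165 mol
Cd²⁺ + 2e⁻ → Cd, so n(e⁻) = 2 × 0.01165 = 0.02330 mol
In series, the same 0.02330 mol of electrons flows through the second cell.
Ca²⁺ + 2e⁻ → Ca, so n(Ca) = 0.02330 / 2 = 0.01165 mol
m(Ca) = 0.01165 × 40.08 = 0.467 g

0.467 g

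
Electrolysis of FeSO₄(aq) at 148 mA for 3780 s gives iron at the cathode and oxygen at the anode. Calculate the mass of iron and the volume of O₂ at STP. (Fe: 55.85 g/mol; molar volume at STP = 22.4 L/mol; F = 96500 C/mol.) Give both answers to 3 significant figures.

Q = 0.148 × 3780 = 559.4 C; n(e⁻) = 559.4 / 96500 = 0.005797 mol
Cathode: Fe²⁺ + 2e⁻ → Fe → n(Fe) = 0.005797/2 = 0.002899 mol → 0.162 g
Anode: 2H₂O → O₂ + 4H⁺ + 4e⁻ → n(O₂) = 0.005797/4 = 0.001449 mol → 0.0325 L

0.162 g Fe; 0.0325 L O₂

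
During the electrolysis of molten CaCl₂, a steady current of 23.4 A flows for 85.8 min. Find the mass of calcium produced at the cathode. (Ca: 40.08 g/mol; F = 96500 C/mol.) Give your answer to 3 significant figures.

Charge passed = 23.4 × 5148 = 1.205×10^5 C
n(e⁻) = 1.205×10^5 / 96500 = 1.249 mol
Ca²⁺ + 2e⁻ → Ca, so n(Ca) = 1.249 / 2 = 0.6245 mol
m = 0.6245 × 40.08 = 25.0 g

25.0 g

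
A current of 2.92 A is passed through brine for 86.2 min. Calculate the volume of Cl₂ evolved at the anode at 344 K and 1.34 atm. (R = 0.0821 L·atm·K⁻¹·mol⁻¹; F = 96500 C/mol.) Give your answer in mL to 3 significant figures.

1650 mL

Q = 2.92 A × 5172 s = 15100 C
n(e⁻) = 15100 / 96500 = 0.1565 mol
2Cl⁻ → Cl₂ + 2e⁻, so n(Cl₂) = 0.1565 / 2 = 0.07825 mol
V = nRT/P = 0.07825 × 0.0821 × 344 / 1.34 = 1.649 L
= 1650 mL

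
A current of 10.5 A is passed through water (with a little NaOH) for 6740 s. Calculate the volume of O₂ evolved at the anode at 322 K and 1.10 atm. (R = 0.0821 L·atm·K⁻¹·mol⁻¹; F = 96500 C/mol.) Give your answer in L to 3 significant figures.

4.41 L

Q = It = 10.5 × 6740 = 70770 C
n(e⁻) = 70770 / 96500 = 0.7334 mol
2H₂O → O₂ + 4H⁺ + 4e⁻, so n(O₂) = 0.7334 / 4 = 0.1834 mol
V = nRT/P = 0.1834 × 0.0821 × 322 / 1.10 = 4.408 L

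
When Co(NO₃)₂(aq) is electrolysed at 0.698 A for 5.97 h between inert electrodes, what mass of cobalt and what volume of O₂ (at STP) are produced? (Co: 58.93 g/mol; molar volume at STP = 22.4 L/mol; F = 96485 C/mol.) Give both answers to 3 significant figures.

4.58 g Co; 0.871 L O₂

Q = 0.698 × 21492 = 15000 C; n(e⁻) = 15000 / 96485 = 0.1555 mol
Cathode: Co²⁺ + 2e⁻ → Co → n(Co) = 0.1555/2 = 0.07775 mol → 4.58 g
Anode: 2H₂O → O₂ + 4H⁺ + 4e⁻ → n(O₂) = 0.1555/4 = 0.03888 mol → 0.871 L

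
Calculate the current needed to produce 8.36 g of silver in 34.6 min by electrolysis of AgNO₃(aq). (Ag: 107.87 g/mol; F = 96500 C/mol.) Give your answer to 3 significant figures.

3.60 A

n(Ag) = 8.36 / 107.87 = 0.07750 mol
Ag⁺ + e⁻ → Ag, so n(e⁻) = 0.07750 mol
Q = 0.07750 × 96500 = 7479 C
I = Q / t = 7479 / 2076 s = 3.60 A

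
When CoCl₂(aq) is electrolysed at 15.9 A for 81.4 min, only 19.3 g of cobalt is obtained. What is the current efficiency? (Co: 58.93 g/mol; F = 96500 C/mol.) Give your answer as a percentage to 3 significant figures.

81.4%

Q = 15.9 × 4884 = 77660 C
n(e⁻) = 77660 / 96500 = 0.8048 mol
Co²⁺ + 2e⁻ → Co, so theoretical n(Co) = 0.4024 mol → 23.71 g
Efficiency = 19.3 / 23.71 = 0.8140 = 81.4%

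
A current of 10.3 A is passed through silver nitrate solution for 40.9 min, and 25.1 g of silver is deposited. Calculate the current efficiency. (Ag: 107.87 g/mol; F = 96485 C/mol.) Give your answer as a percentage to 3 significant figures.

Q = 10.3 × 2454 = 25280 C
n(e⁻) = 25280 / 96485 = 0.2620 mol
Ag⁺ + e⁻ → Ag, so theoretical n(Ag) = 0.2620 mol → 28.26 g
Efficiency = 25.1 / 28.26 = 0.8882 = 88.8%

88.8%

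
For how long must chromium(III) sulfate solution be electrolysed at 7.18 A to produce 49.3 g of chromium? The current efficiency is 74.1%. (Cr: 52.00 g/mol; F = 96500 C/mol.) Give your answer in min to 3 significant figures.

860 min

n(Cr) = 49.3 / 52.00 = 0.9481 mol
Cr³⁺ + 3e⁻ → Cr, so n(e⁻) = 3 × 0.9481 = 2.844 mol
Q = 2.844 × 96500 / 0.741 = 3.704×10^5 C
t = Q / I = 3.704×10^5 / 7.18 = 51590 s = 860 min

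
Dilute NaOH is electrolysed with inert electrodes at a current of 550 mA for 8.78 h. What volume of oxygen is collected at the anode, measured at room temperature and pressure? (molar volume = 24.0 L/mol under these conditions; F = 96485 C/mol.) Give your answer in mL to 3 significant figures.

1080 mL

Charge passed = 0.550 × 31608 = 17380 C
n(e⁻) = 17380 / 96485 = 0.1801 mol
2H₂O → O₂ + 4H⁺ + 4e⁻, so n(O₂) = 0.1801 / 4 = 0.04503 mol
V = 0.04503 × 24.0 = 1.081 L
= 1080 mL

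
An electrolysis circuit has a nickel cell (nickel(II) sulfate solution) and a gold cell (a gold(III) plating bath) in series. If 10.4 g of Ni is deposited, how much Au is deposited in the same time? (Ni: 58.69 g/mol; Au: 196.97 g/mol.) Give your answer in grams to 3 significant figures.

23.3 g

n(Ni) = 10.4 / 58.69 = 0.1772 mol
Ni²⁺ + 2e⁻ → Ni, so n(e⁻) = 2 × 0.1772 = 0.3544 mol
The cells are in series, so the same charge (and hence the same n(e⁻) = 0.3544 mol) passes through both.
Au³⁺ + 3e⁻ → Au, so n(Au) = 0.3544 / 3 = 0.1181 mol
m(Au) = 0.1181 × 196.97 = 23.3 g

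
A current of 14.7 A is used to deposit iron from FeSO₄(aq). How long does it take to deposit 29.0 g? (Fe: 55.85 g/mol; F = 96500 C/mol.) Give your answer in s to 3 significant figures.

n(Fe) = 29.0 / 55.85 = 0.5192 mol
Fe²⁺ + 2e⁻ → Fe, so n(e⁻) = 2 × 0.5192 = 1.038 mol
Q = 1.038 × 96500 = 1.002×10^5 C
t = Q / I = 1.002×10^5 / 14.7 = 6816 s

6820 s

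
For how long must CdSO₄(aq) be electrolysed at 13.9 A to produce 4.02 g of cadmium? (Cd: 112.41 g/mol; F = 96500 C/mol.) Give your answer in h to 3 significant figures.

n(Cd) = 4.02 / 112.41 = 0.03576 mol
Cd²⁺ + 2e⁻ → Cd, so n(e⁻) = 2 × 0.03576 = 0.07152 mol
Q = 0.07152 × 96500 = 6902 C
t = Q / I = 6902 / 13.9 = 496.5 s = 0.138 h

0.138 h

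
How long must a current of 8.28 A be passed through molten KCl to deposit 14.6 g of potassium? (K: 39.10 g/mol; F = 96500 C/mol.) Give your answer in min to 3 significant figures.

n(K) = 14.6 / 39.10 = 0.3734 mol
K⁺ + e⁻ → K, so n(e⁻) = 0.3734 mol
Q = 0.3734 × 96500 = 36030 C
t = Q / I = 36030 / 8.28 = 4351 s = 72.5 min

72.5 min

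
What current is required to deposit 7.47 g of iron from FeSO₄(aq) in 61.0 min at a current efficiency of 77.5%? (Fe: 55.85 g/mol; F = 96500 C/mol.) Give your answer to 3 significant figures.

n(Fe) = 7.47 / 55.85 = 0.1338 mol
Fe²⁺ + 2e⁻ → Fe, so n(e⁻) = 2 × 0.1338 = 0.2676 mol
Q = 0.2676 × 96500 / 0.775 = 33320 C
I = Q / t = 33320 / 3660 s = 9.10 A

9.10 A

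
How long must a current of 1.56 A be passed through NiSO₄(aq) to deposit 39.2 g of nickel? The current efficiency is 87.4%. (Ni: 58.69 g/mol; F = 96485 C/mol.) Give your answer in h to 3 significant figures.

26.3 h

n(Ni) = 39.2 / 58.69 = 0.6679 mol
Ni²⁺ + 2e⁻ → Ni, so n(e⁻) = 2 × 0.6679 = 1.336 mol
Q = 1.336 × 96485 / 0.874 = 1.475×10^5 C
t = Q / I = 1.475×10^5 / 1.56 = 94550 s = 26.3 h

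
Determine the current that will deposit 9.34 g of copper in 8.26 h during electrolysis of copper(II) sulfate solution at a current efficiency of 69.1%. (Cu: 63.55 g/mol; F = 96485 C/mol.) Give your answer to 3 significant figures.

n(Cu) = 9.34 / 63.55 = 0.1470 mol
Cu²⁺ + 2e⁻ → Cu, so n(e⁻) = 2 × 0.1470 = 0.2940 mol
Q = 0.2940 × 96485 / 0.691 = 41050 C
I = Q / t = 41050 / 29736 s = 1.38 A

1.38 A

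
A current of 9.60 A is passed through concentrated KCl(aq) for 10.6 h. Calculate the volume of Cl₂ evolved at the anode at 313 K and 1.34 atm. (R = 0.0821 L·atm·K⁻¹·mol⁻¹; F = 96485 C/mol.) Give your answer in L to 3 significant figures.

36.4 L

Charge passed = 9.60 × 38160 = 3.663×10^5 C
n(e⁻) = 3.663×10^5 / 96485 = 3.796 mol
2Cl⁻ → Cl₂ + 2e⁻, so n(Cl₂) = 3.796 / 2 = 1.898 mol
V = nRT/P = 1.898 × 0.0821 × 313 / 1.34 = 36.40 L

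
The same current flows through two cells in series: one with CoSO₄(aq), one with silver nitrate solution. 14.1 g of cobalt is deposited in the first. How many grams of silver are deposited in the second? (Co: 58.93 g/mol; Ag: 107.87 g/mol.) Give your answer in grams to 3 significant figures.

n(Co) = 14.1 / 58.93 = 0.2393 mol
Co²⁺ + 2e⁻ → Co, so n(e⁻) = 2 × 0.2393 = 0.4786 mol
Same current for the same time ⇒ same n(e⁻) = 0.4786 mol in both cells.
Ag⁺ + e⁻ → Ag, so n(Ag) = 0.4786 mol
m(Ag) = 0.4786 × 107.87 = 51.6 g

51.6 g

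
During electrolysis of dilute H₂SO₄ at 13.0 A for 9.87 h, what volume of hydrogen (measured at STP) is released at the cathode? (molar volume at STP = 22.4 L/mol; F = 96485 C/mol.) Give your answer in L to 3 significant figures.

53.6 L

Q = It = 13.0 × 35532 = 4.619×10^5 C
n(e⁻) = Q/F = 4.619×10^5/96485 = 4.787 mol
2H⁺ + 2e⁻ → H₂, so n(H₂) = 4.787 / 2 = 2.394 mol
V = 2.394 × 22.4 = 53.63 L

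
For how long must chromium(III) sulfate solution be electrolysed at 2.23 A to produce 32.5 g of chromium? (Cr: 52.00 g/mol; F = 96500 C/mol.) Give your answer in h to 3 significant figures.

n(Cr) = 32.5 / 52.00 = 0.6250 mol
Cr³⁺ + 3e⁻ → Cr, so n(e⁻) = 3 × 0.6250 = 1.875 mol
Q = 1.875 × 96500 = 1.809×10^5 C
t = Q / I = 1.809×10^5 / 2.23 = 81120 s = 22.5 h

22.5 h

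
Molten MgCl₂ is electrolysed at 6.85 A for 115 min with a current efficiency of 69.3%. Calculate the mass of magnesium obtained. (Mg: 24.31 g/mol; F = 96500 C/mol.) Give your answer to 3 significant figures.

4.13 g

Q = 6.85 × 6900 = 47270 C
n(e⁻) = 47270 / 96500 = 0.4898 mol
Mg²⁺ + 2e⁻ → Mg, so theoretical m(Mg) = 0.2449 × 24.31 = 5.954 g
Actual mass = 69.3% × 5.954 = 4.13 g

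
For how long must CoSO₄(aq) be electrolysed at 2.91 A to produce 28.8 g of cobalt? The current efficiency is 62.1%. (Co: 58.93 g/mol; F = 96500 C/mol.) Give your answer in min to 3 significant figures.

n(Co) = 28.8 / 58.93 = 0.4887 mol
Co²⁺ + 2e⁻ → Co, so n(e⁻) = 2 × 0.4887 = 0.9774 mol
Q = 0.9774 × 96500 / 0.621 = 1.519×10^5 C
t = Q / I = 1.519×10^5 / 2.91 = 52200 s = 870 min

870 min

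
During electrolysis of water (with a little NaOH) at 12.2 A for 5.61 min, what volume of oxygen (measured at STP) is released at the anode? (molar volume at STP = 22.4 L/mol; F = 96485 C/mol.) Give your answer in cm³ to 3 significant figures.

238 cm³

Q = 12.2 A × 336.6 s = 4107 C
n(e⁻) = 4107 / 96485 = 0.04257 mol
2H₂O → O₂ + 4H⁺ + 4e⁻, so n(O₂) = 0.04257 / 4 = 0.01064 mol
V = 0.01064 × 22.4 = 0.2383 L
= 238 cm³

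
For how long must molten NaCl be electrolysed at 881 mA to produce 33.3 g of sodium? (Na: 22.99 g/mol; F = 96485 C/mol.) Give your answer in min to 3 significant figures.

n(Na) = 33.3 / 22.99 = 1.448 mol
Na⁺ + e⁻ → Na, so n(e⁻) = 1.448 mol
Q = 1.448 × 96485 = 1.397×10^5 C
t = Q / I = 1.397×10^5 / 0.881 = 1.586×10^5 s = 2640 min

2640 min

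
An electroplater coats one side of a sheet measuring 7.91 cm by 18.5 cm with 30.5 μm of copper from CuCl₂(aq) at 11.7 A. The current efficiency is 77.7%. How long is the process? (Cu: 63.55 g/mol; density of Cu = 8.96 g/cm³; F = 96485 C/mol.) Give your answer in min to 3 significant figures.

Plated area = 7.91 × 18.5 = 146.3 cm²
Volume = 146.3 × 30.5×10⁻⁴ cm = 0.4462 cm³
m(Cu) = 0.4462 × 8.96 = 3.998 g
n(Cu) = 3.998 / 63.55 = 0.06291 mol; n(e⁻) = 2 × 0.06291 = 0.1258 mol
Q = 0.1258 × 96485 / 0.777 = 15620 C
t = 15620 / 11.7 = 1335 s = 22.3 min

22.3 min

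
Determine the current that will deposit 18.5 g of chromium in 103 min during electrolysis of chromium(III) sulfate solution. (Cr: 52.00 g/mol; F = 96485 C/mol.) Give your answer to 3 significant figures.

n(Cr) = 18.5 / 52.00 = 0.3558 mol
Cr³⁺ + 3e⁻ → Cr, so n(e⁻) = 3 × 0.3558 = 1.067 mol
Q = 1.067 × 96485 = 1.029×10^5 C
I = Q / t = 1.029×10^5 / 6180 s = 16.7 A

16.7 A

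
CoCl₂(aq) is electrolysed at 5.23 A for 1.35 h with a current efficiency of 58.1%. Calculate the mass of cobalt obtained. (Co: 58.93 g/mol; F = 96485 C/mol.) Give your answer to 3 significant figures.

Q = 5.23 × 4860 = 25420 C
n(e⁻) = 25420 / 96485 = 0.2635 mol
Co²⁺ + 2e⁻ → Co, so theoretical m(Co) = 0.1318 × 58.93 = 7.767 g
Actual mass = 58.1% × 7.767 = 4.51 g

4.51 g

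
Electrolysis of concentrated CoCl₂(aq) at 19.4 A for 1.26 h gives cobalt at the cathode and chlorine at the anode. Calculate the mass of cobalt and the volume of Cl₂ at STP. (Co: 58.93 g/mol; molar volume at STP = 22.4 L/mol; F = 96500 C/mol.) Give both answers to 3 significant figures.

26.9 g Co; 10.2 L Cl₂

Q = 19.4 × 4536 = 88000 C; n(e⁻) = 88000 / 96500 = 0.9119 mol
Cathode: Co²⁺ + 2e⁻ → Co → n(Co) = 0.9119/2 = 0.4560 mol → 26.9 g
Anode: 2Cl⁻ → Cl₂ + 2e⁻ → n(Cl₂) = 0.9119/2 = 0.4560 mol → 10.2 L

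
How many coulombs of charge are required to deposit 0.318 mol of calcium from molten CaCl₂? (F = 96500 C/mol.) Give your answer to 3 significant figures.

61400 C

Ca²⁺ + 2e⁻ → Ca, so n(e⁻) = 2 × 0.318 = 0.6360 mol
Q = 0.6360 × 96500 = 61370 C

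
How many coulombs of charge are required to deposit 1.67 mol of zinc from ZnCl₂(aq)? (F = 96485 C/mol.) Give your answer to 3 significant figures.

3.22×10^5 C

Zn²⁺ + 2e⁻ → Zn, so n(e⁻) = 2 × 1.67 = 3.340 mol
Q = 3.340 × 96485 = 3.223×10^5 C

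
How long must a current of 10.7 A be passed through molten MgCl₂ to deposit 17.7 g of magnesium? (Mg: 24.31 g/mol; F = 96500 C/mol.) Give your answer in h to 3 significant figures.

n(Mg) = 17.7 / 24.31 = 0.7281 mol
Mg²⁺ + 2e⁻ → Mg, so n(e⁻) = 2 × 0.7281 = 1.456 mol
Q = 1.456 × 96500 = 1.405×10^5 C
t = Q / I = 1.405×10^5 / 10.7 = 13130 s = 3.65 h

3.65 h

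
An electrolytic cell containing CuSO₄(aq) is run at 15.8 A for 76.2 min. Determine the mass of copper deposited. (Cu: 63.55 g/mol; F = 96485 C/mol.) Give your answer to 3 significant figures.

Charge passed = 15.8 × 4572 = 72240 C
n(e⁻) = Q/F = 72240/96485 = 0.7487 mol
Cu²⁺ + 2e⁻ → Cu, so n(Cu) = 0.7487 / 2 = 0.3744 mol
m = 0.3744 × 63.55 = 23.8 g

23.8 g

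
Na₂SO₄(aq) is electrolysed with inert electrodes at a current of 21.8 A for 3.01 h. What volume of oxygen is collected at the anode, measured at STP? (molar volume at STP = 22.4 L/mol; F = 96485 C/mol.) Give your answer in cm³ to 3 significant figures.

13700 cm³

Q = It = 21.8 × 10836 = 2.362×10^5 C
n(e⁻) = 2.362×10^5 / 96485 = 2.448 mol
2H₂O → O₂ + 4H⁺ + 4e⁻, so n(O₂) = 2.448 / 4 = 0.6120 mol
V = 0.6120 × 22.4 = 13.71 L
= 13700 cm³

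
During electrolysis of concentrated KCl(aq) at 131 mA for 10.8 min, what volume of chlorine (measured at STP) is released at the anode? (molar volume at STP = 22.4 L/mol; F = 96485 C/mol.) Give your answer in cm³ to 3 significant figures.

Q = It = 0.131 × 648 = 84.89 C
Moles of electrons = 84.89 / 96485 = 8.798×10^-4 mol
2Cl⁻ → Cl₂ + 2e⁻, so n(Cl₂) = 8.798×10^-4 / 2 = 4.399×10^-4 mol
V = 4.399×10^-4 × 22.4 = 0.009854 L
= 9.85 cm³

9.85 cm³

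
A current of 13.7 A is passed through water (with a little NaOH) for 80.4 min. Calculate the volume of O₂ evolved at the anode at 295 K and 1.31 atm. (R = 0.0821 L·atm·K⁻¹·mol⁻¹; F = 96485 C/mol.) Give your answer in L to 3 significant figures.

Charge passed = 13.7 × 4824 = 66090 C
Moles of electrons = 66090 / 96485 = 0.6850 mol
2H₂O → O₂ + 4H⁺ + 4e⁻, so n(O₂) = 0.6850 / 4 = 0.1713 mol
V = nRT/P = 0.1713 × 0.0821 × 295 / 1.31 = 3.167 L

3.17 L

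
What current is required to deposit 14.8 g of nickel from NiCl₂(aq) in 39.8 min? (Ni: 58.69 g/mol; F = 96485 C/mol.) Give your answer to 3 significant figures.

20.4 A

n(Ni) = 14.8 / 58.69 = 0.2522 mol
Ni²⁺ + 2e⁻ → Ni, so n(e⁻) = 2 × 0.2522 = 0.5044 mol
Q = 0.5044 × 96485 = 48670 C
I = Q / t = 48670 / 2388 s = 20.4 A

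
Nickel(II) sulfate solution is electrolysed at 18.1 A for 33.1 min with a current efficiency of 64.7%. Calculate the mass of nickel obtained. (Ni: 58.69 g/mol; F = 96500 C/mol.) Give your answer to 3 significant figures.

Q = 18.1 × 1986 = 35950 C
n(e⁻) = 35950 / 96500 = 0.3725 mol
Ni²⁺ + 2e⁻ → Ni, so theoretical m(Ni) = 0.1863 × 58.69 = 10.93 g
Actual mass = 64.7% × 10.93 = 7.07 g

7.07 g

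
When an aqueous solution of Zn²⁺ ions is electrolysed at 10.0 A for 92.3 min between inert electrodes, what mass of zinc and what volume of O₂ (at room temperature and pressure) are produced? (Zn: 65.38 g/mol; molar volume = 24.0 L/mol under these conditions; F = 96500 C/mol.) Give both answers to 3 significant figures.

18.8 g Zn; 3.44 L O₂

Q = 10.0 × 5538 = 55380 C; n(e⁻) = 55380 / 96500 = 0.5739 mol
Cathode: Zn²⁺ + 2e⁻ → Zn → n(Zn) = 0.5739/2 = 0.2870 mol → 18.8 g
Anode: 2H₂O → O₂ + 4H⁺ + 4e⁻ → n(O₂) = 0.5739/4 = 0.1435 mol → 3.44 L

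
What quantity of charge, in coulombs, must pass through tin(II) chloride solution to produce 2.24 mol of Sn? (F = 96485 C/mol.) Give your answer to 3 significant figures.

Sn²⁺ + 2e⁻ → Sn, so n(e⁻) = 2 × 2.24 = 4.480 mol
Q = 4.480 × 96485 = 4.323×10^5 C

4.32×10^5 C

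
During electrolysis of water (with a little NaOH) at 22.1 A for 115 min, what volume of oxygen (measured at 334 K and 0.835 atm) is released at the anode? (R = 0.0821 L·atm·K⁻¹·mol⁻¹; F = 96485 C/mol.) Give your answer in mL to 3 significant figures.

13000 mL

Charge passed = 22.1 × 6900 = 1.525×10^5 C
Moles of electrons = 1.525×10^5 / 96485 = 1.581 mol
2H₂O → O₂ + 4H⁺ + 4e⁻, so n(O₂) = 1.581 / 4 = 0.3953 mol
V = nRT/P = 0.3953 × 0.0821 × 334 / 0.835 = 12.98 L
= 13000 mL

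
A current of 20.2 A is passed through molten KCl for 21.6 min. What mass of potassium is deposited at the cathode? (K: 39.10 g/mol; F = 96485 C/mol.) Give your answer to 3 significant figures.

10.6 g

Charge passed = 20.2 × 1296 = 26180 C
n(e⁻) = Q/F = 26180/96485 = 0.2713 mol
K⁺ + e⁻ → K, so n(K) = 0.2713 mol
m = 0.2713 × 39.10 = 10.6 g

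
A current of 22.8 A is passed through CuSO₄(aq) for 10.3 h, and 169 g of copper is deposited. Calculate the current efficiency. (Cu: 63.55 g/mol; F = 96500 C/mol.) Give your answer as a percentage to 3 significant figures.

60.7%

Q = 22.8 × 37080 = 8.454×10^5 C
n(e⁻) = 8.454×10^5 / 96500 = 8.761 mol
Cu²⁺ + 2e⁻ → Cu, so theoretical n(Cu) = 4.381 mol → 278.4 g
Efficiency = 169 / 278.4 = 0.6070 = 60.7%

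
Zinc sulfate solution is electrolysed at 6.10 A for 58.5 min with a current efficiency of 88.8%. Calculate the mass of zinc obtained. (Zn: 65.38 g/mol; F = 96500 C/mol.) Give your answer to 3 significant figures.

6.44 g

Q = 6.10 × 3510 = 21410 C
n(e⁻) = 21410 / 96500 = 0.2219 mol
Zn²⁺ + 2e⁻ → Zn, so theoretical m(Zn) = 0.1110 × 65.38 = 7.257 g
Actual mass = 88.8% × 7.257 = 6.44 g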